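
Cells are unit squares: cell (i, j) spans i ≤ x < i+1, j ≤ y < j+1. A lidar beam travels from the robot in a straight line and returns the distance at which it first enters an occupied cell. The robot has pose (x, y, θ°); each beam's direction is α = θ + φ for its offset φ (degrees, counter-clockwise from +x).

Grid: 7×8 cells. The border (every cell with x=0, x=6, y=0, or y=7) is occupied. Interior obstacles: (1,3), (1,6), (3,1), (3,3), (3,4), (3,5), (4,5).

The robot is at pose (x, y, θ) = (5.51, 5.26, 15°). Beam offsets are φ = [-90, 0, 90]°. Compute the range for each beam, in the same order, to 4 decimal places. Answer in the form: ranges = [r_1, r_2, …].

ranges = [1.8932, 0.5073, 1.8014]

beam 1: φ=-90°, α=285°
  d=(0.2588,-0.9659)  start (5,5)  tX=1.8932 tY=0.2692  stride 1/|dx|=3.8637 1/|dy|=1.0353
    cross y-line → (5,4), t=0.2692
    cross y-line → (5,3), t=1.3044
    cross x-line → (6,3), t=1.8932 (wall)
  → r_1 = 1.8932
beam 2: φ=0°, α=15°
  d=(0.9659,0.2588)  start (5,5)  tX=0.5073 tY=2.8591  stride 1/|dx|=1.0353 1/|dy|=3.8637
    cross x-line → (6,5), t=0.5073 (wall)
  → r_2 = 0.5073
beam 3: φ=90°, α=105°
  d=(-0.2588,0.9659)  start (5,5)  tX=1.9705 tY=0.7661  stride 1/|dx|=3.8637 1/|dy|=1.0353
    cross y-line → (5,6), t=0.7661
    cross y-line → (5,7), t=1.8014 (wall)
  → r_3 = 1.8014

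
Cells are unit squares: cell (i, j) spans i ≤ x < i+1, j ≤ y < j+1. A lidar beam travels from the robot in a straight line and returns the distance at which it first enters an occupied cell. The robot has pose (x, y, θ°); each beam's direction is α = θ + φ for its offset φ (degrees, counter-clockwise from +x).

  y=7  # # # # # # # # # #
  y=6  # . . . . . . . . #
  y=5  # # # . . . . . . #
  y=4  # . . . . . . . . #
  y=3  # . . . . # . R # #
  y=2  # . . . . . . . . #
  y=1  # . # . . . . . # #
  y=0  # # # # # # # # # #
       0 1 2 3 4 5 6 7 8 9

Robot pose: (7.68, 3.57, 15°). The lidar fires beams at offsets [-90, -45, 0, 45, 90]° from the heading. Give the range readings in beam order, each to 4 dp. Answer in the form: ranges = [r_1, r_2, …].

ranges = [1.6254, 0.3695, 0.3313, 2.6400, 3.5510]

beam 1: φ=-90°, α=285°
  direction (0.2588, -0.9659); cell (7,3); t to first gridline: x 1.2364, y 0.5901 (then +3.8637 / +1.0353)
    (7,2) via y @ 0.5901
    (8,2) via x @ 1.2364
    (8,1) via y @ 1.6254  # hit
  → r_1 = 1.6254
beam 2: φ=-45°, α=330°
  direction (0.8660, -0.5000); cell (7,3); t to first gridline: x 0.3695, y 1.1400 (then +1.1547 / +2.0000)
    (8,3) via x @ 0.3695  # hit
  → r_2 = 0.3695
beam 3: φ=0°, α=15°
  direction (0.9659, 0.2588); cell (7,3); t to first gridline: x 0.3313, y 1.6614 (then +1.0353 / +3.8637)
    (8,3) via x @ 0.3313  # hit
  → r_3 = 0.3313
beam 4: φ=45°, α=60°
  direction (0.5000, 0.8660); cell (7,3); t to first gridline: x 0.6400, y 0.4965 (then +2.0000 / +1.1547)
    (7,4) via y @ 0.4965
    (8,4) via x @ 0.6400
    (8,5) via y @ 1.6512
    (9,5) via x @ 2.6400  # hit
  → r_4 = 2.6400
beam 5: φ=90°, α=105°
  direction (-0.2588, 0.9659); cell (7,3); t to first gridline: x 2.6273, y 0.4452 (then +3.8637 / +1.0353)
    (7,4) via y @ 0.4452
    (7,5) via y @ 1.4804
    (7,6) via y @ 2.5157
    (6,6) via x @ 2.6273
    (6,7) via y @ 3.5510  # hit
  → r_5 = 3.5510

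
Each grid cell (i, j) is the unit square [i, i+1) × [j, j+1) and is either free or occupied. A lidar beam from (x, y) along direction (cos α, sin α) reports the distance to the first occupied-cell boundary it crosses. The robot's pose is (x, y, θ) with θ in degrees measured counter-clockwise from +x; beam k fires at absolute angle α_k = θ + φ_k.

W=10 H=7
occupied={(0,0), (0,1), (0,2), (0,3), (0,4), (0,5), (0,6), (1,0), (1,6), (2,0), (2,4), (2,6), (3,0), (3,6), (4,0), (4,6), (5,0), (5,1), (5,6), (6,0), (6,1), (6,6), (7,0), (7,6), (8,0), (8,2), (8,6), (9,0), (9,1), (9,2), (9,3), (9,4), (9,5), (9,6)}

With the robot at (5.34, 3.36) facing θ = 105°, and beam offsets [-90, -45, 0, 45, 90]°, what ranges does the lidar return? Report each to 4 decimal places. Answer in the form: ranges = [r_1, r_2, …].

beam 1: φ=-90°, α=15°
  d=(0.9659,0.2588)  start (5,3)  tX=0.6833 tY=2.4728  stride 1/|dx|=1.0353 1/|dy|=3.8637
    cross x-line → (6,3), t=0.6833
    cross x-line → (7,3), t=1.7186
    cross y-line → (7,4), t=2.4728
    cross x-line → (8,4), t=2.7538
    cross x-line → (9,4), t=3.7891 (wall)
  → r_1 = 3.7891
beam 2: φ=-45°, α=60°
  d=(0.5000,0.8660)  start (5,3)  tX=1.3200 tY=0.7390  stride 1/|dx|=2.0000 1/|dy|=1.1547
    cross y-line → (5,4), t=0.7390
    cross x-line → (6,4), t=1.3200
    cross y-line → (6,5), t=1.8937
    cross y-line → (6,6), t=3.0484 (wall)
  → r_2 = 3.0484
beam 3: φ=0°, α=105°
  d=(-0.2588,0.9659)  start (5,3)  tX=1.3137 tY=0.6626  stride 1/|dx|=3.8637 1/|dy|=1.0353
    cross y-line → (5,4), t=0.6626
    cross x-line → (4,4), t=1.3137
    cross y-line → (4,5), t=1.6979
    cross y-line → (4,6), t=2.7331 (wall)
  → r_3 = 2.7331
beam 4: φ=45°, α=150°
  d=(-0.8660,0.5000)  start (5,3)  tX=0.3926 tY=1.2800  stride 1/|dx|=1.1547 1/|dy|=2.0000
    cross x-line → (4,3), t=0.3926
    cross y-line → (4,4), t=1.2800
    cross x-line → (3,4), t=1.5473
    cross x-line → (2,4), t=2.7020 (wall)
  → r_4 = 2.7020
beam 5: φ=90°, α=195°
  d=(-0.9659,-0.2588)  start (5,3)  tX=0.3520 tY=1.3909  stride 1/|dx|=1.0353 1/|dy|=3.8637
    cross x-line → (4,3), t=0.3520
    cross x-line → (3,3), t=1.3873
    cross y-line → (3,2), t=1.3909
    cross x-line → (2,2), t=2.4225
    cross x-line → (1,2), t=3.4578
    cross x-line → (0,2), t=4.4931 (wall)
  → r_5 = 4.4931

ranges = [3.7891, 3.0484, 2.7331, 2.7020, 4.4931]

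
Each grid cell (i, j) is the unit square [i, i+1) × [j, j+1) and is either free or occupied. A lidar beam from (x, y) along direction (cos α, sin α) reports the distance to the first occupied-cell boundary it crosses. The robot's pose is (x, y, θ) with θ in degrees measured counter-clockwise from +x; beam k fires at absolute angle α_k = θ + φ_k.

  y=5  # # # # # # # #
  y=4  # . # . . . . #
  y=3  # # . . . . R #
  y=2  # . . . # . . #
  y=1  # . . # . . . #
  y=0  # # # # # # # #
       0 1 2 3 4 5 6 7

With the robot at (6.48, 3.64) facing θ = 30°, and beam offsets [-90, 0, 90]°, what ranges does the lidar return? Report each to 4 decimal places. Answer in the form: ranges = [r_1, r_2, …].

ranges = [1.0400, 0.6004, 1.5704]

beam 1: φ=-90°, α=300°
  cosα=0.5000 sinα=-0.8660 | (6,3) | tMaxX 1.0400 tMaxY 0.7390 | tΔX 2.0000 tΔY 1.1547
    t=0.7390 [y] (6,2)
    t=1.0400 [x] (7,2) — stop
  → r_1 = 1.0400
beam 2: φ=0°, α=30°
  cosα=0.8660 sinα=0.5000 | (6,3) | tMaxX 0.6004 tMaxY 0.7200 | tΔX 1.1547 tΔY 2.0000
    t=0.6004 [x] (7,3) — stop
  → r_2 = 0.6004
beam 3: φ=90°, α=120°
  cosα=-0.5000 sinα=0.8660 | (6,3) | tMaxX 0.9600 tMaxY 0.4157 | tΔX 2.0000 tΔY 1.1547
    t=0.4157 [y] (6,4)
    t=0.9600 [x] (5,4)
    t=1.5704 [y] (5,5) — stop
  → r_3 = 1.5704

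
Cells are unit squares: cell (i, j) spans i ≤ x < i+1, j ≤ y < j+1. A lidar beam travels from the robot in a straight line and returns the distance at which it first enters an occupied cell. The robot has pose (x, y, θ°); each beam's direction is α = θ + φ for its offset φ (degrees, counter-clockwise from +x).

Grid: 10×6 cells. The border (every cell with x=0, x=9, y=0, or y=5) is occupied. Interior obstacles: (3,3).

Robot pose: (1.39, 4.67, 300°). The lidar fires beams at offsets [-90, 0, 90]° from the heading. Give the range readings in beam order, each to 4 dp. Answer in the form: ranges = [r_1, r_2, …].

ranges = [0.4503, 4.2378, 0.6600]

beam 1: φ=-90°, α=210°
  direction (-0.8660, -0.5000); cell (1,4); t to first gridline: x 0.4503, y 1.3400 (then +1.1547 / +2.0000)
    (0,4) via x @ 0.4503  # hit
  → r_1 = 0.4503
beam 2: φ=0°, α=300°
  direction (0.5000, -0.8660); cell (1,4); t to first gridline: x 1.2200, y 0.7736 (then +2.0000 / +1.1547)
    (1,3) via y @ 0.7736
    (2,3) via x @ 1.2200
    (2,2) via y @ 1.9283
    (2,1) via y @ 3.0831
    (3,1) via x @ 3.2200
    (3,0) via y @ 4.2378  # hit
  → r_2 = 4.2378
beam 3: φ=90°, α=30°
  direction (0.8660, 0.5000); cell (1,4); t to first gridline: x 0.7044, y 0.6600 (then +1.1547 / +2.0000)
    (1,5) via y @ 0.6600  # hit
  → r_3 = 0.6600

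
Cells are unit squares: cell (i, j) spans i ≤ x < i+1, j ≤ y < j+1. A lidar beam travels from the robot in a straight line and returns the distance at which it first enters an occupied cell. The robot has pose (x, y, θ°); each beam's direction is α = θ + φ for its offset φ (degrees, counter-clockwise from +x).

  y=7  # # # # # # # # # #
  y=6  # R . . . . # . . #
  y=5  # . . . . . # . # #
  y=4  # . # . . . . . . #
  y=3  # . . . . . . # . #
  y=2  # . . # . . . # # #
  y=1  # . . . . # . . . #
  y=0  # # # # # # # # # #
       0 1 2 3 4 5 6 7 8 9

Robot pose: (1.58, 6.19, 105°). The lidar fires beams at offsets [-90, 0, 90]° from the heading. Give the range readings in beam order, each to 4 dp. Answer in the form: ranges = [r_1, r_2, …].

beam 1: φ=-90°, α=15°
  d=(0.9659,0.2588)  start (1,6)  tX=0.4348 tY=3.1296  stride 1/|dx|=1.0353 1/|dy|=3.8637
    cross x-line → (2,6), t=0.4348
    cross x-line → (3,6), t=1.4701
    cross x-line → (4,6), t=2.5054
    cross y-line → (4,7), t=3.1296 (wall)
  → r_1 = 3.1296
beam 2: φ=0°, α=105°
  d=(-0.2588,0.9659)  start (1,6)  tX=2.2409 tY=0.8386  stride 1/|dx|=3.8637 1/|dy|=1.0353
    cross y-line → (1,7), t=0.8386 (wall)
  → r_2 = 0.8386
beam 3: φ=90°, α=195°
  d=(-0.9659,-0.2588)  start (1,6)  tX=0.6005 tY=0.7341  stride 1/|dx|=1.0353 1/|dy|=3.8637
    cross x-line → (0,6), t=0.6005 (wall)
  → r_3 = 0.6005

ranges = [3.1296, 0.8386, 0.6005]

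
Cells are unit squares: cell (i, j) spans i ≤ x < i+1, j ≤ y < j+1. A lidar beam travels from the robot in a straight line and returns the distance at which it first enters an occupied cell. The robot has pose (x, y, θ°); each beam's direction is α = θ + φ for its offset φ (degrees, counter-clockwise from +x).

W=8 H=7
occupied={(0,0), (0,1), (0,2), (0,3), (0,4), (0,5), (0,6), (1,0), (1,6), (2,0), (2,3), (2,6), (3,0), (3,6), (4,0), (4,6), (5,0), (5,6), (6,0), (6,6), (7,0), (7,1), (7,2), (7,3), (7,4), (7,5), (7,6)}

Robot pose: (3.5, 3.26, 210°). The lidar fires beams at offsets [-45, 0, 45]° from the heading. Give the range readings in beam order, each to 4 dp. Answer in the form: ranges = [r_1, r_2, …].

ranges = [0.5176, 2.8868, 2.3397]

beam 1: φ=-45°, α=165°
  cosα=-0.9659 sinα=0.2588 | (3,3) | tMaxX 0.5176 tMaxY 2.8591 | tΔX 1.0353 tΔY 3.8637
    t=0.5176 [x] (2,3) — stop
  → r_1 = 0.5176
beam 2: φ=0°, α=210°
  cosα=-0.8660 sinα=-0.5000 | (3,3) | tMaxX 0.5774 tMaxY 0.5200 | tΔX 1.1547 tΔY 2.0000
    t=0.5200 [y] (3,2)
    t=0.5774 [x] (2,2)
    t=1.7321 [x] (1,2)
    t=2.5200 [y] (1,1)
    t=2.8868 [x] (0,1) — stop
  → r_2 = 2.8868
beam 3: φ=45°, α=255°
  cosα=-0.2588 sinα=-0.9659 | (3,3) | tMaxX 1.9319 tMaxY 0.2692 | tΔX 3.8637 tΔY 1.0353
    t=0.2692 [y] (3,2)
    t=1.3044 [y] (3,1)
    t=1.9319 [x] (2,1)
    t=2.3397 [y] (2,0) — stop
  → r_3 = 2.3397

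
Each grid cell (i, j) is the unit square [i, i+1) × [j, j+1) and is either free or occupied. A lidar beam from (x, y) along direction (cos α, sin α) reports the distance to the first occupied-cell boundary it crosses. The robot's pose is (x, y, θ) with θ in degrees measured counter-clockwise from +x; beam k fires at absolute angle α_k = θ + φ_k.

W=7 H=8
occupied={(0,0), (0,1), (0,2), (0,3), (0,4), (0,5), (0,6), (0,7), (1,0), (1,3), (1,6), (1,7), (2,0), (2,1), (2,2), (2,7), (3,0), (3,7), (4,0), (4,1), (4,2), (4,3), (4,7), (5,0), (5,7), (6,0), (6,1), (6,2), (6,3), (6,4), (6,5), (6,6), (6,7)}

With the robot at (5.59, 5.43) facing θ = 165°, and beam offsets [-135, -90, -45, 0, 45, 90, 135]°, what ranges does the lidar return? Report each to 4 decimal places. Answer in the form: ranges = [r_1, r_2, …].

beam 1: φ=-135°, α=30°
  d=(0.8660,0.5000)  start (5,5)  tX=0.4734 tY=1.1400  stride 1/|dx|=1.1547 1/|dy|=2.0000
    cross x-line → (6,5), t=0.4734 (wall)
  → r_1 = 0.4734
beam 2: φ=-90°, α=75°
  d=(0.2588,0.9659)  start (5,5)  tX=1.5841 tY=0.5901  stride 1/|dx|=3.8637 1/|dy|=1.0353
    cross y-line → (5,6), t=0.5901
    cross x-line → (6,6), t=1.5841 (wall)
  → r_2 = 1.5841
beam 3: φ=-45°, α=120°
  d=(-0.5000,0.8660)  start (5,5)  tX=1.1800 tY=0.6582  stride 1/|dx|=2.0000 1/|dy|=1.1547
    cross y-line → (5,6), t=0.6582
    cross x-line → (4,6), t=1.1800
    cross y-line → (4,7), t=1.8129 (wall)
  → r_3 = 1.8129
beam 4: φ=0°, α=165°
  d=(-0.9659,0.2588)  start (5,5)  tX=0.6108 tY=2.2023  stride 1/|dx|=1.0353 1/|dy|=3.8637
    cross x-line → (4,5), t=0.6108
    cross x-line → (3,5), t=1.6461
    cross y-line → (3,6), t=2.2023
    cross x-line → (2,6), t=2.6814
    cross x-line → (1,6), t=3.7166 (wall)
  → r_4 = 3.7166
beam 5: φ=45°, α=210°
  d=(-0.8660,-0.5000)  start (5,5)  tX=0.6813 tY=0.8600  stride 1/|dx|=1.1547 1/|dy|=2.0000
    cross x-line → (4,5), t=0.6813
    cross y-line → (4,4), t=0.8600
    cross x-line → (3,4), t=1.8360
    cross y-line → (3,3), t=2.8600
    cross x-line → (2,3), t=2.9907
    cross x-line → (1,3), t=4.1454 (wall)
  → r_5 = 4.1454
beam 6: φ=90°, α=255°
  d=(-0.2588,-0.9659)  start (5,5)  tX=2.2796 tY=0.4452  stride 1/|dx|=3.8637 1/|dy|=1.0353
    cross y-line → (5,4), t=0.4452
    cross y-line → (5,3), t=1.4804
    cross x-line → (4,3), t=2.2796 (wall)
  → r_6 = 2.2796
beam 7: φ=135°, α=300°
  d=(0.5000,-0.8660)  start (5,5)  tX=0.8200 tY=0.4965  stride 1/|dx|=2.0000 1/|dy|=1.1547
    cross y-line → (5,4), t=0.4965
    cross x-line → (6,4), t=0.8200 (wall)
  → r_7 = 0.8200

ranges = [0.4734, 1.5841, 1.8129, 3.7166, 4.1454, 2.2796, 0.8200]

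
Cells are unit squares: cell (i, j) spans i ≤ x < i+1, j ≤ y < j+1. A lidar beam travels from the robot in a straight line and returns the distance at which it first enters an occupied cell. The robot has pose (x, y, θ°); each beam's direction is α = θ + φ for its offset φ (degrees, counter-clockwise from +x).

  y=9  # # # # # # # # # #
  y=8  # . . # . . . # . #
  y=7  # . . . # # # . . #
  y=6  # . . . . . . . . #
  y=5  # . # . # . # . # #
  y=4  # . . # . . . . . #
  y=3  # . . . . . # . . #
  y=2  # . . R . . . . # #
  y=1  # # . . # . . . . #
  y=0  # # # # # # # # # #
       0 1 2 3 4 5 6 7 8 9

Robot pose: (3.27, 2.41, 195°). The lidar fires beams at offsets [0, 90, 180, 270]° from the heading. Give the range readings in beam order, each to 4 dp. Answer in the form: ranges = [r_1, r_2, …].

ranges = [1.5841, 1.4597, 2.8263, 2.6814]

beam 1: φ=0°, α=195°
  cosα=-0.9659 sinα=-0.2588 | (3,2) | tMaxX 0.2795 tMaxY 1.5841 | tΔX 1.0353 tΔY 3.8637
    t=0.2795 [x] (2,2)
    t=1.3148 [x] (1,2)
    t=1.5841 [y] (1,1) — stop
  → r_1 = 1.5841
beam 2: φ=90°, α=285°
  cosα=0.2588 sinα=-0.9659 | (3,2) | tMaxX 2.8205 tMaxY 0.4245 | tΔX 3.8637 tΔY 1.0353
    t=0.4245 [y] (3,1)
    t=1.4597 [y] (3,0) — stop
  → r_2 = 1.4597
beam 3: φ=180°, α=15°
  cosα=0.9659 sinα=0.2588 | (3,2) | tMaxX 0.7558 tMaxY 2.2796 | tΔX 1.0353 tΔY 3.8637
    t=0.7558 [x] (4,2)
    t=1.7910 [x] (5,2)
    t=2.2796 [y] (5,3)
    t=2.8263 [x] (6,3) — stop
  → r_3 = 2.8263
beam 4: φ=270°, α=105°
  cosα=-0.2588 sinα=0.9659 | (3,2) | tMaxX 1.0432 tMaxY 0.6108 | tΔX 3.8637 tΔY 1.0353
    t=0.6108 [y] (3,3)
    t=1.0432 [x] (2,3)
    t=1.6461 [y] (2,4)
    t=2.6814 [y] (2,5) — stop
  → r_4 = 2.6814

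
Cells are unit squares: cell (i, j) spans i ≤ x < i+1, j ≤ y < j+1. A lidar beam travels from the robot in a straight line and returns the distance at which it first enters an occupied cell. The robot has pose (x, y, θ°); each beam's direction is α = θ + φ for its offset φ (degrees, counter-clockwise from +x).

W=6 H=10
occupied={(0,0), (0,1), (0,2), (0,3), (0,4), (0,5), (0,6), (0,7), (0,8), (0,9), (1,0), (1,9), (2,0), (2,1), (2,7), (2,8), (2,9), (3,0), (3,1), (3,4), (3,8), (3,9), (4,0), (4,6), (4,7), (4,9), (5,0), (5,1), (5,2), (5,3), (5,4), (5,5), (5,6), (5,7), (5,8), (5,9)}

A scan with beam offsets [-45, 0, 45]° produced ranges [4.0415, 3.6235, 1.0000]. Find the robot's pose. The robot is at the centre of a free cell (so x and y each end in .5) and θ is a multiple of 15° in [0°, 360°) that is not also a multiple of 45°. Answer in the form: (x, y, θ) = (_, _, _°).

(x, y, θ) = (4.5, 5.5, 195°)

The pose lattice has 24·16 = 384 candidates. Test each by forward raycasting.
  (1.5, 3.5, 120°): beam 1 = 3.6235 ≠ 4.0415 ✗
  (4.5, 5.5, 210°): beam 1 = 3.6235 ≠ 4.0415 ✗
  (1.5, 7.5, 120°): beam 1 = 1.5529 ≠ 4.0415 ✗
  (1.5, 6.5, 300°): beam 1 = 1.9319 ≠ 4.0415 ✗
  …
  (4.5, 5.5, 195°): r_1=4.0415, r_2=3.6235, r_3=1.0000 — all match ✓
Only this pose fits every beam.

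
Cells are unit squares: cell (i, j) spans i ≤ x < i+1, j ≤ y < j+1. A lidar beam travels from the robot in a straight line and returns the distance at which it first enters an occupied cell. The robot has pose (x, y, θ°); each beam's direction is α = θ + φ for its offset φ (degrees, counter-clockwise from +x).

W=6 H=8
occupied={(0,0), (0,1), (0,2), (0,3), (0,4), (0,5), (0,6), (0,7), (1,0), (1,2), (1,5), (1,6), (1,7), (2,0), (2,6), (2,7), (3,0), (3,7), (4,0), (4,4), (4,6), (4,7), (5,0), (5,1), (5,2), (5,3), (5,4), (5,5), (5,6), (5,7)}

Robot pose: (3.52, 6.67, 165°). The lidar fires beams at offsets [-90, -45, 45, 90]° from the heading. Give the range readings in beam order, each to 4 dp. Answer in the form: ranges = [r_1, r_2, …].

ranges = [0.3416, 0.3811, 0.6004, 5.8700]

beam 1: φ=-90°, α=75°
  d=(0.2588,0.9659)  start (3,6)  tX=1.8546 tY=0.3416  stride 1/|dx|=3.8637 1/|dy|=1.0353
    cross y-line → (3,7), t=0.3416 (wall)
  → r_1 = 0.3416
beam 2: φ=-45°, α=120°
  d=(-0.5000,0.8660)  start (3,6)  tX=1.0400 tY=0.3811  stride 1/|dx|=2.0000 1/|dy|=1.1547
    cross y-line → (3,7), t=0.3811 (wall)
  → r_2 = 0.3811
beam 3: φ=45°, α=210°
  d=(-0.8660,-0.5000)  start (3,6)  tX=0.6004 tY=1.3400  stride 1/|dx|=1.1547 1/|dy|=2.0000
    cross x-line → (2,6), t=0.6004 (wall)
  → r_3 = 0.6004
beam 4: φ=90°, α=255°
  d=(-0.2588,-0.9659)  start (3,6)  tX=2.0091 tY=0.6936  stride 1/|dx|=3.8637 1/|dy|=1.0353
    cross y-line → (3,5), t=0.6936
    cross y-line → (3,4), t=1.7289
    cross x-line → (2,4), t=2.0091
    cross y-line → (2,3), t=2.7642
    cross y-line → (2,2), t=3.7995
    cross y-line → (2,1), t=4.8347
    cross y-line → (2,0), t=5.8700 (wall)
  → r_4 = 5.8700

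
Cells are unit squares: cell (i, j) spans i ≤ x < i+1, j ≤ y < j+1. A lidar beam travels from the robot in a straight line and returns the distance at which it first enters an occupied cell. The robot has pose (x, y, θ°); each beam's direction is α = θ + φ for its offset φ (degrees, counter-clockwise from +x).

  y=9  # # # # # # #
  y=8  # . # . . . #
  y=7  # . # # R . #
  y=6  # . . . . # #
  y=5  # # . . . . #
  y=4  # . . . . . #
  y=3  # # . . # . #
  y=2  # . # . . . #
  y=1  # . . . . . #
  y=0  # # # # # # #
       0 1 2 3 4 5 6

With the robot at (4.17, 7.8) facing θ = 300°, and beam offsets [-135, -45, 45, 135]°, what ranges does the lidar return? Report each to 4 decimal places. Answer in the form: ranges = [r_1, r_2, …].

beam 1: φ=-135°, α=165°
  d=(-0.9659,0.2588)  start (4,7)  tX=0.1760 tY=0.7727  stride 1/|dx|=1.0353 1/|dy|=3.8637
    cross x-line → (3,7), t=0.1760 (wall)
  → r_1 = 0.1760
beam 2: φ=-45°, α=255°
  d=(-0.2588,-0.9659)  start (4,7)  tX=0.6568 tY=0.8282  stride 1/|dx|=3.8637 1/|dy|=1.0353
    cross x-line → (3,7), t=0.6568 (wall)
  → r_2 = 0.6568
beam 3: φ=45°, α=345°
  d=(0.9659,-0.2588)  start (4,7)  tX=0.8593 tY=3.0910  stride 1/|dx|=1.0353 1/|dy|=3.8637
    cross x-line → (5,7), t=0.8593
    cross x-line → (6,7), t=1.8946 (wall)
  → r_3 = 1.8946
beam 4: φ=135°, α=75°
  d=(0.2588,0.9659)  start (4,7)  tX=3.2069 tY=0.2071  stride 1/|dx|=3.8637 1/|dy|=1.0353
    cross y-line → (4,8), t=0.2071
    cross y-line → (4,9), t=1.2423 (wall)
  → r_4 = 1.2423

ranges = [0.1760, 0.6568, 1.8946, 1.2423]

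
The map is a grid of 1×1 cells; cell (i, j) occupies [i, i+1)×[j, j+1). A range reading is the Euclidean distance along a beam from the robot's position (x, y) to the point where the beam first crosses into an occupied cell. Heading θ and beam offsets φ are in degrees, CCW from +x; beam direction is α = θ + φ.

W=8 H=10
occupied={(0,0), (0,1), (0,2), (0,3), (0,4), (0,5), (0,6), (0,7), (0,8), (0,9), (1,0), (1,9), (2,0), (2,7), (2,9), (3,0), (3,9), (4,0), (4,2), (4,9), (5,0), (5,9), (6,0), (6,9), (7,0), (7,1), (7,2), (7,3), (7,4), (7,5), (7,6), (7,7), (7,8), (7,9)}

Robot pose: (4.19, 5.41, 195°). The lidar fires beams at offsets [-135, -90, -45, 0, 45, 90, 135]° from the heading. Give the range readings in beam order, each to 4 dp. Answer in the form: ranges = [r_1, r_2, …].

ranges = [4.1454, 3.7166, 3.6835, 3.3025, 5.0922, 2.4950, 3.2447]

beam 1: φ=-135°, α=60°
  cosα=0.5000 sinα=0.8660 | (4,5) | tMaxX 1.6200 tMaxY 0.6813 | tΔX 2.0000 tΔY 1.1547
    t=0.6813 [y] (4,6)
    t=1.6200 [x] (5,6)
    t=1.8360 [y] (5,7)
    t=2.9907 [y] (5,8)
    t=3.6200 [x] (6,8)
    t=4.1454 [y] (6,9) — stop
  → r_1 = 4.1454
beam 2: φ=-90°, α=105°
  cosα=-0.2588 sinα=0.9659 | (4,5) | tMaxX 0.7341 tMaxY 0.6108 | tΔX 3.8637 tΔY 1.0353
    t=0.6108 [y] (4,6)
    t=0.7341 [x] (3,6)
    t=1.6461 [y] (3,7)
    t=2.6814 [y] (3,8)
    t=3.7166 [y] (3,9) — stop
  → r_2 = 3.7166
beam 3: φ=-45°, α=150°
  cosα=-0.8660 sinα=0.5000 | (4,5) | tMaxX 0.2194 tMaxY 1.1800 | tΔX 1.1547 tΔY 2.0000
    t=0.2194 [x] (3,5)
    t=1.1800 [y] (3,6)
    t=1.3741 [x] (2,6)
    t=2.5288 [x] (1,6)
    t=3.1800 [y] (1,7)
    t=3.6835 [x] (0,7) — stop
  → r_3 = 3.6835
beam 4: φ=0°, α=195°
  cosα=-0.9659 sinα=-0.2588 | (4,5) | tMaxX 0.1967 tMaxY 1.5841 | tΔX 1.0353 tΔY 3.8637
    t=0.1967 [x] (3,5)
    t=1.2320 [x] (2,5)
    t=1.5841 [y] (2,4)
    t=2.2673 [x] (1,4)
    t=3.3025 [x] (0,4) — stop
  → r_4 = 3.3025
beam 5: φ=45°, α=240°
  cosα=-0.5000 sinα=-0.8660 | (4,5) | tMaxX 0.3800 tMaxY 0.4734 | tΔX 2.0000 tΔY 1.1547
    t=0.3800 [x] (3,5)
    t=0.4734 [y] (3,4)
    t=1.6281 [y] (3,3)
    t=2.3800 [x] (2,3)
    t=2.7828 [y] (2,2)
    t=3.9375 [y] (2,1)
    t=4.3800 [x] (1,1)
    t=5.0922 [y] (1,0) — stop
  → r_5 = 5.0922
beam 6: φ=90°, α=285°
  cosα=0.2588 sinα=-0.9659 | (4,5) | tMaxX 3.1296 tMaxY 0.4245 | tΔX 3.8637 tΔY 1.0353
    t=0.4245 [y] (4,4)
    t=1.4597 [y] (4,3)
    t=2.4950 [y] (4,2) — stop
  → r_6 = 2.4950
beam 7: φ=135°, α=330°
  cosα=0.8660 sinα=-0.5000 | (4,5) | tMaxX 0.9353 tMaxY 0.8200 | tΔX 1.1547 tΔY 2.0000
    t=0.8200 [y] (4,4)
    t=0.9353 [x] (5,4)
    t=2.0900 [x] (6,4)
    t=2.8200 [y] (6,3)
    t=3.2447 [x] (7,3) — stop
  → r_7 = 3.2447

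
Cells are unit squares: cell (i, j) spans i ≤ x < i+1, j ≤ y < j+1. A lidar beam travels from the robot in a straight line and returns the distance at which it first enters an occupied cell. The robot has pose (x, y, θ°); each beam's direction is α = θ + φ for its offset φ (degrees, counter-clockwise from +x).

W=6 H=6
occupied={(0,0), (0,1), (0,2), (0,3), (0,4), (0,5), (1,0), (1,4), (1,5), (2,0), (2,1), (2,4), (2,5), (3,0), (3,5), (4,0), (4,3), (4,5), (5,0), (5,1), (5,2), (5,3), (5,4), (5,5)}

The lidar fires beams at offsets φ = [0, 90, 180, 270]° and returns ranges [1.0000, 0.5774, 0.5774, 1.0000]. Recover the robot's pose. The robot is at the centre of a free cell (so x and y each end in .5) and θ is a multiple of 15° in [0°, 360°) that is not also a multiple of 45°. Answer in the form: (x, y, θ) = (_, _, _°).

(x, y, θ) = (3.5, 4.5, 30°)

Candidates: 12 free-cell centres × 16 headings = 192 poses. Raycast each; keep the one whose scan matches to 4 dp.
  (3.5, 4.5, 165°): beam 1 = 0.5176 ≠ 1.0000 ✗
  (1.5, 2.5, 195°): beam 1 = 0.5176 ≠ 1.0000 ✗
  (4.5, 4.5, 345°): beam 1 = 0.5176 ≠ 1.0000 ✗
  …
  (3.5, 4.5, 30°): r_1=1.0000, r_2=0.5774, r_3=0.5774, r_4=1.0000 — all match ✓
Unique over the lattice → pose = (3.5, 4.5, 30°).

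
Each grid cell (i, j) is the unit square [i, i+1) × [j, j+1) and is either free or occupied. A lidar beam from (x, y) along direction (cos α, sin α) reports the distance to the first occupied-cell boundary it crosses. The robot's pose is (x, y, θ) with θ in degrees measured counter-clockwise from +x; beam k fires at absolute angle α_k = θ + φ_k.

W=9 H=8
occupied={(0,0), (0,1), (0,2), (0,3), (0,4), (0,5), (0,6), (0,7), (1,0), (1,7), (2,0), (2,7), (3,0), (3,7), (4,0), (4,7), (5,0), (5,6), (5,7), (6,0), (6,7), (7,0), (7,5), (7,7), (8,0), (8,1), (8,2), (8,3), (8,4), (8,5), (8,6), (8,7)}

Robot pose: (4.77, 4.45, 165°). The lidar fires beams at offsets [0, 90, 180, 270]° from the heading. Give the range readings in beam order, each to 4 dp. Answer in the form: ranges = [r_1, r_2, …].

beam 1: φ=0°, α=165°
  cosα=-0.9659 sinα=0.2588 | (4,4) | tMaxX 0.7972 tMaxY 2.1250 | tΔX 1.0353 tΔY 3.8637
    t=0.7972 [x] (3,4)
    t=1.8324 [x] (2,4)
    t=2.1250 [y] (2,5)
    t=2.8677 [x] (1,5)
    t=3.9030 [x] (0,5) — stop
  → r_1 = 3.9030
beam 2: φ=90°, α=255°
  cosα=-0.2588 sinα=-0.9659 | (4,4) | tMaxX 2.9751 tMaxY 0.4659 | tΔX 3.8637 tΔY 1.0353
    t=0.4659 [y] (4,3)
    t=1.5012 [y] (4,2)
    t=2.5364 [y] (4,1)
    t=2.9751 [x] (3,1)
    t=3.5717 [y] (3,0) — stop
  → r_2 = 3.5717
beam 3: φ=180°, α=345°
  cosα=0.9659 sinα=-0.2588 | (4,4) | tMaxX 0.2381 tMaxY 1.7387 | tΔX 1.0353 tΔY 3.8637
    t=0.2381 [x] (5,4)
    t=1.2734 [x] (6,4)
    t=1.7387 [y] (6,3)
    t=2.3087 [x] (7,3)
    t=3.3439 [x] (8,3) — stop
  → r_3 = 3.3439
beam 4: φ=270°, α=75°
  cosα=0.2588 sinα=0.9659 | (4,4) | tMaxX 0.8887 tMaxY 0.5694 | tΔX 3.8637 tΔY 1.0353
    t=0.5694 [y] (4,5)
    t=0.8887 [x] (5,5)
    t=1.6047 [y] (5,6) — stop
  → r_4 = 1.6047

ranges = [3.9030, 3.5717, 3.3439, 1.6047]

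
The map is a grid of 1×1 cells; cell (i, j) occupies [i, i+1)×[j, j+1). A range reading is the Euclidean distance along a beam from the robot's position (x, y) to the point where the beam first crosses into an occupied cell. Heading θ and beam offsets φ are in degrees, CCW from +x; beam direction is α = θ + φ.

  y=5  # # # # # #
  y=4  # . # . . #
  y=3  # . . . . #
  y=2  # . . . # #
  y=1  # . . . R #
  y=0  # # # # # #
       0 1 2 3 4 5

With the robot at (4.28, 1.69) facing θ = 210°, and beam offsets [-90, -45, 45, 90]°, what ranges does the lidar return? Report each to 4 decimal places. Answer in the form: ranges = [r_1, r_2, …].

beam 1: φ=-90°, α=120°
  direction (-0.5000, 0.8660); cell (4,1); t to first gridline: x 0.5600, y 0.3580 (then +2.0000 / +1.1547)
    (4,2) via y @ 0.3580  # hit
  → r_1 = 0.3580
beam 2: φ=-45°, α=165°
  direction (-0.9659, 0.2588); cell (4,1); t to first gridline: x 0.2899, y 1.1977 (then +1.0353 / +3.8637)
    (3,1) via x @ 0.2899
    (3,2) via y @ 1.1977
    (2,2) via x @ 1.3252
    (1,2) via x @ 2.3604
    (0,2) via x @ 3.3957  # hit
  → r_2 = 3.3957
beam 3: φ=45°, α=255°
  direction (-0.2588, -0.9659); cell (4,1); t to first gridline: x 1.0818, y 0.7143 (then +3.8637 / +1.0353)
    (4,0) via y @ 0.7143  # hit
  → r_3 = 0.7143
beam 4: φ=90°, α=300°
  direction (0.5000, -0.8660); cell (4,1); t to first gridline: x 1.4400, y 0.7967 (then +2.0000 / +1.1547)
    (4,0) via y @ 0.7967  # hit
  → r_4 = 0.7967

ranges = [0.3580, 3.3957, 0.7143, 0.7967]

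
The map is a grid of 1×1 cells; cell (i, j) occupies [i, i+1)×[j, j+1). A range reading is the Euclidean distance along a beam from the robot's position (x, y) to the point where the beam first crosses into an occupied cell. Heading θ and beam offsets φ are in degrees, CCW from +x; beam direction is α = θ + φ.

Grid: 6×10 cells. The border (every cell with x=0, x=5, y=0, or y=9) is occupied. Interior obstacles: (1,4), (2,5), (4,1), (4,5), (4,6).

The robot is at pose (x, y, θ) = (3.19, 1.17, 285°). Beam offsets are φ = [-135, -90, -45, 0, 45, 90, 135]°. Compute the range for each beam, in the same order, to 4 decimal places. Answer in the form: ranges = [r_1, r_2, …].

beam 1: φ=-135°, α=150°
  d=(-0.8660,0.5000)  start (3,1)  tX=0.2194 tY=1.6600  stride 1/|dx|=1.1547 1/|dy|=2.0000
    cross x-line → (2,1), t=0.2194
    cross x-line → (1,1), t=1.3741
    cross y-line → (1,2), t=1.6600
    cross x-line → (0,2), t=2.5288 (wall)
  → r_1 = 2.5288
beam 2: φ=-90°, α=195°
  d=(-0.9659,-0.2588)  start (3,1)  tX=0.1967 tY=0.6568  stride 1/|dx|=1.0353 1/|dy|=3.8637
    cross x-line → (2,1), t=0.1967
    cross y-line → (2,0), t=0.6568 (wall)
  → r_2 = 0.6568
beam 3: φ=-45°, α=240°
  d=(-0.5000,-0.8660)  start (3,1)  tX=0.3800 tY=0.1963  stride 1/|dx|=2.0000 1/|dy|=1.1547
    cross y-line → (3,0), t=0.1963 (wall)
  → r_3 = 0.1963
beam 4: φ=0°, α=285°
  d=(0.2588,-0.9659)  start (3,1)  tX=3.1296 tY=0.1760  stride 1/|dx|=3.8637 1/|dy|=1.0353
    cross y-line → (3,0), t=0.1760 (wall)
  → r_4 = 0.1760
beam 5: φ=45°, α=330°
  d=(0.8660,-0.5000)  start (3,1)  tX=0.9353 tY=0.3400  stride 1/|dx|=1.1547 1/|dy|=2.0000
    cross y-line → (3,0), t=0.3400 (wall)
  → r_5 = 0.3400
beam 6: φ=90°, α=15°
  d=(0.9659,0.2588)  start (3,1)  tX=0.8386 tY=3.2069  stride 1/|dx|=1.0353 1/|dy|=3.8637
    cross x-line → (4,1), t=0.8386 (wall)
  → r_6 = 0.8386
beam 7: φ=135°, α=60°
  d=(0.5000,0.8660)  start (3,1)  tX=1.6200 tY=0.9584  stride 1/|dx|=2.0000 1/|dy|=1.1547
    cross y-line → (3,2), t=0.9584
    cross x-line → (4,2), t=1.6200
    cross y-line → (4,3), t=2.1131
    cross y-line → (4,4), t=3.2678
    cross x-line → (5,4), t=3.6200 (wall)
  → r_7 = 3.6200

ranges = [2.5288, 0.6568, 0.1963, 0.1760, 0.3400, 0.8386, 3.6200]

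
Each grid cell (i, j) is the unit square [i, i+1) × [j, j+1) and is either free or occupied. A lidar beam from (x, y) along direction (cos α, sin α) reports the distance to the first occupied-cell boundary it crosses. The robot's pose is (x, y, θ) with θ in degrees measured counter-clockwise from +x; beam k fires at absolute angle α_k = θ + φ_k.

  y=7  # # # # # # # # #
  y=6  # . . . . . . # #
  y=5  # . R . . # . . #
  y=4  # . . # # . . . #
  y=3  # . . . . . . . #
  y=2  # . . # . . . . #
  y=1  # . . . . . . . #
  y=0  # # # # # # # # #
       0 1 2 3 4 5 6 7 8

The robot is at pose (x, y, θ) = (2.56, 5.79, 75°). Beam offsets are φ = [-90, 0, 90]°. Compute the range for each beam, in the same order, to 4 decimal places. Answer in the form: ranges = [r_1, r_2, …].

beam 1: φ=-90°, α=345°
  direction (0.9659, -0.2588); cell (2,5); t to first gridline: x 0.4555, y 3.0523 (then +1.0353 / +3.8637)
    (3,5) via x @ 0.4555
    (4,5) via x @ 1.4908
    (5,5) via x @ 2.5261  # hit
  → r_1 = 2.5261
beam 2: φ=0°, α=75°
  direction (0.2588, 0.9659); cell (2,5); t to first gridline: x 1.7000, y 0.2174 (then +3.8637 / +1.0353)
    (2,6) via y @ 0.2174
    (2,7) via y @ 1.2527  # hit
  → r_2 = 1.2527
beam 3: φ=90°, α=165°
  direction (-0.9659, 0.2588); cell (2,5); t to first gridline: x 0.5798, y 0.8114 (then +1.0353 / +3.8637)
    (1,5) via x @ 0.5798
    (1,6) via y @ 0.8114
    (0,6) via x @ 1.6150  # hit
  → r_3 = 1.6150

ranges = [2.5261, 1.2527, 1.6150]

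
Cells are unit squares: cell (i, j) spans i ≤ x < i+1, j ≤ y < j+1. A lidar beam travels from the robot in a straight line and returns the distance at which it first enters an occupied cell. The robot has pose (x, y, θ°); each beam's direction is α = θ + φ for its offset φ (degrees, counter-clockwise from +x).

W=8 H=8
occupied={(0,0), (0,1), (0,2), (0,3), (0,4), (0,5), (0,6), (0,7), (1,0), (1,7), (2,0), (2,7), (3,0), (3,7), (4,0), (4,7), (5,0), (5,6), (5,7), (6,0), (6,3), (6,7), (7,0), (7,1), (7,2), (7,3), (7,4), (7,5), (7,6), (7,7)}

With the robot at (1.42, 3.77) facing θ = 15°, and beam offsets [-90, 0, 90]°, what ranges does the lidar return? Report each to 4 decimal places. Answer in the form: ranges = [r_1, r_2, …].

ranges = [2.8677, 5.7768, 1.6228]

beam 1: φ=-90°, α=285°
  direction (0.2588, -0.9659); cell (1,3); t to first gridline: x 2.2409, y 0.7972 (then +3.8637 / +1.0353)
    (1,2) via y @ 0.7972
    (1,1) via y @ 1.8324
    (2,1) via x @ 2.2409
    (2,0) via y @ 2.8677  # hit
  → r_1 = 2.8677
beam 2: φ=0°, α=15°
  direction (0.9659, 0.2588); cell (1,3); t to first gridline: x 0.6005, y 0.8887 (then +1.0353 / +3.8637)
    (2,3) via x @ 0.6005
    (2,4) via y @ 0.8887
    (3,4) via x @ 1.6357
    (4,4) via x @ 2.6710
    (5,4) via x @ 3.7063
    (6,4) via x @ 4.7416
    (6,5) via y @ 4.7524
    (7,5) via x @ 5.7768  # hit
  → r_2 = 5.7768
beam 3: φ=90°, α=105°
  direction (-0.2588, 0.9659); cell (1,3); t to first gridline: x 1.6228, y 0.2381 (then +3.8637 / +1.0353)
    (1,4) via y @ 0.2381
    (1,5) via y @ 1.2734
    (0,5) via x @ 1.6228  # hit
  → r_3 = 1.6228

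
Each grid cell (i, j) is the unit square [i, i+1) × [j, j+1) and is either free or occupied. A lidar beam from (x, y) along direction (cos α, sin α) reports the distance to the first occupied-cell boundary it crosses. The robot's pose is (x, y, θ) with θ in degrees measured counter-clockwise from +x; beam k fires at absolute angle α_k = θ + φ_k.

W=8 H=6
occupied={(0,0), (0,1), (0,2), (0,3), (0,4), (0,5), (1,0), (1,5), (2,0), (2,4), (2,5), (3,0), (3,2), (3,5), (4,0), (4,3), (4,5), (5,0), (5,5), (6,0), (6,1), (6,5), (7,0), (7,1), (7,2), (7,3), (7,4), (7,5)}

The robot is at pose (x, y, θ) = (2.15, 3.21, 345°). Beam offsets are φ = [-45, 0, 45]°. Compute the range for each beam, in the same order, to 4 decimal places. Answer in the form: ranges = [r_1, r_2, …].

ranges = [2.5519, 0.8800, 3.5800]

beam 1: φ=-45°, α=300°
  direction (0.5000, -0.8660); cell (2,3); t to first gridline: x 1.7000, y 0.2425 (then +2.0000 / +1.1547)
    (2,2) via y @ 0.2425
    (2,1) via y @ 1.3972
    (3,1) via x @ 1.7000
    (3,0) via y @ 2.5519  # hit
  → r_1 = 2.5519
beam 2: φ=0°, α=345°
  direction (0.9659, -0.2588); cell (2,3); t to first gridline: x 0.8800, y 0.8114 (then +1.0353 / +3.8637)
    (2,2) via y @ 0.8114
    (3,2) via x @ 0.8800  # hit
  → r_2 = 0.8800
beam 3: φ=45°, α=30°
  direction (0.8660, 0.5000); cell (2,3); t to first gridline: x 0.9815, y 1.5800 (then +1.1547 / +2.0000)
    (3,3) via x @ 0.9815
    (3,4) via y @ 1.5800
    (4,4) via x @ 2.1362
    (5,4) via x @ 3.2909
    (5,5) via y @ 3.5800  # hit
  → r_3 = 3.5800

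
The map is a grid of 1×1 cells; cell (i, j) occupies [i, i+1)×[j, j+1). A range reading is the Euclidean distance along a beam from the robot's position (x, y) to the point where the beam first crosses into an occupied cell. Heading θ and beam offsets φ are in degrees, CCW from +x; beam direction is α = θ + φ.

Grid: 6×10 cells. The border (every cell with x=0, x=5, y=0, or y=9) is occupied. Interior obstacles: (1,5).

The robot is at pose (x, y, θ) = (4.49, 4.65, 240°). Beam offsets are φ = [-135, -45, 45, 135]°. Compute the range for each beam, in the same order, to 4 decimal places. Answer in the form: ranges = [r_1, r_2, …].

beam 1: φ=-135°, α=105°
  d=(-0.2588,0.9659)  start (4,4)  tX=1.8932 tY=0.3623  stride 1/|dx|=3.8637 1/|dy|=1.0353
    cross y-line → (4,5), t=0.3623
    cross y-line → (4,6), t=1.3976
    cross x-line → (3,6), t=1.8932
    cross y-line → (3,7), t=2.4329
    cross y-line → (3,8), t=3.4682
    cross y-line → (3,9), t=4.5035 (wall)
  → r_1 = 4.5035
beam 2: φ=-45°, α=195°
  d=(-0.9659,-0.2588)  start (4,4)  tX=0.5073 tY=2.5114  stride 1/|dx|=1.0353 1/|dy|=3.8637
    cross x-line → (3,4), t=0.5073
    cross x-line → (2,4), t=1.5426
    cross y-line → (2,3), t=2.5114
    cross x-line → (1,3), t=2.5778
    cross x-line → (0,3), t=3.6131 (wall)
  → r_2 = 3.6131
beam 3: φ=45°, α=285°
  d=(0.2588,-0.9659)  start (4,4)  tX=1.9705 tY=0.6729  stride 1/|dx|=3.8637 1/|dy|=1.0353
    cross y-line → (4,3), t=0.6729
    cross y-line → (4,2), t=1.7082
    cross x-line → (5,2), t=1.9705 (wall)
  → r_3 = 1.9705
beam 4: φ=135°, α=15°
  d=(0.9659,0.2588)  start (4,4)  tX=0.5280 tY=1.3523  stride 1/|dx|=1.0353 1/|dy|=3.8637
    cross x-line → (5,4), t=0.5280 (wall)
  → r_4 = 0.5280

ranges = [4.5035, 3.6131, 1.9705, 0.5280]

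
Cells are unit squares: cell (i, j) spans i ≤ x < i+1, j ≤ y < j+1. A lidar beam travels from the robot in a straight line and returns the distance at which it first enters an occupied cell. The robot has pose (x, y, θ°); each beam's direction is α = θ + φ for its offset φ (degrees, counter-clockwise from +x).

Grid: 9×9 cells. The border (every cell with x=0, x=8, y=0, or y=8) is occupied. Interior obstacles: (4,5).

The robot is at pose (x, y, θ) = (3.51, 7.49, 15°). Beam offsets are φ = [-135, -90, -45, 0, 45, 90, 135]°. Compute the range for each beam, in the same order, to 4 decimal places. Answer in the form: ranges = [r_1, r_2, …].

beam 1: φ=-135°, α=240°
  direction (-0.5000, -0.8660); cell (3,7); t to first gridline: x 1.0200, y 0.5658 (then +2.0000 / +1.1547)
    (3,6) via y @ 0.5658
    (2,6) via x @ 1.0200
    (2,5) via y @ 1.7205
    (2,4) via y @ 2.8752
    (1,4) via x @ 3.0200
    (1,3) via y @ 4.0299
    (0,3) via x @ 5.0200  # hit
  → r_1 = 5.0200
beam 2: φ=-90°, α=285°
  direction (0.2588, -0.9659); cell (3,7); t to first gridline: x 1.8932, y 0.5073 (then +3.8637 / +1.0353)
    (3,6) via y @ 0.5073
    (3,5) via y @ 1.5426
    (4,5) via x @ 1.8932  # hit
  → r_2 = 1.8932
beam 3: φ=-45°, α=330°
  direction (0.8660, -0.5000); cell (3,7); t to first gridline: x 0.5658, y 0.9800 (then +1.1547 / +2.0000)
    (4,7) via x @ 0.5658
    (4,6) via y @ 0.9800
    (5,6) via x @ 1.7205
    (6,6) via x @ 2.8752
    (6,5) via y @ 2.9800
    (7,5) via x @ 4.0299
    (7,4) via y @ 4.9800
    (8,4) via x @ 5.1846  # hit
  → r_3 = 5.1846
beam 4: φ=0°, α=15°
  direction (0.9659, 0.2588); cell (3,7); t to first gridline: x 0.5073, y 1.9705 (then +1.0353 / +3.8637)
    (4,7) via x @ 0.5073
    (5,7) via x @ 1.5426
    (5,8) via y @ 1.9705  # hit
  → r_4 = 1.9705
beam 5: φ=45°, α=60°
  direction (0.5000, 0.8660); cell (3,7); t to first gridline: x 0.9800, y 0.5889 (then +2.0000 / +1.1547)
    (3,8) via y @ 0.5889  # hit
  → r_5 = 0.5889
beam 6: φ=90°, α=105°
  direction (-0.2588, 0.9659); cell (3,7); t to first gridline: x 1.9705, y 0.5280 (then +3.8637 / +1.0353)
    (3,8) via y @ 0.5280  # hit
  → r_6 = 0.5280
beam 7: φ=135°, α=150°
  direction (-0.8660, 0.5000); cell (3,7); t to first gridline: x 0.5889, y 1.0200 (then +1.1547 / +2.0000)
    (2,7) via x @ 0.5889
    (2,8) via y @ 1.0200  # hit
  → r_7 = 1.0200

ranges = [5.0200, 1.8932, 5.1846, 1.9705, 0.5889, 0.5280, 1.0200]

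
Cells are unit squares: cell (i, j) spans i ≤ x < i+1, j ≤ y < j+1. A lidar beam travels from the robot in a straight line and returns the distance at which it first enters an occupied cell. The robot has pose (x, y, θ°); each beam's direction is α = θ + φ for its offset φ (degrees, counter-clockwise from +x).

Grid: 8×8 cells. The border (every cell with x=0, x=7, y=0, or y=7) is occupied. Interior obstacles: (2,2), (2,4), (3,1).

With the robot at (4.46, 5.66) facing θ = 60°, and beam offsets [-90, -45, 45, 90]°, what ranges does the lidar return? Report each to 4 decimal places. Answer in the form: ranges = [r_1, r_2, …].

ranges = [2.9329, 2.6296, 1.3873, 2.6800]

beam 1: φ=-90°, α=330°
  d=(0.8660,-0.5000)  start (4,5)  tX=0.6235 tY=1.3200  stride 1/|dx|=1.1547 1/|dy|=2.0000
    cross x-line → (5,5), t=0.6235
    cross y-line → (5,4), t=1.3200
    cross x-line → (6,4), t=1.7782
    cross x-line → (7,4), t=2.9329 (wall)
  → r_1 = 2.9329
beam 2: φ=-45°, α=15°
  d=(0.9659,0.2588)  start (4,5)  tX=0.5590 tY=1.3137  stride 1/|dx|=1.0353 1/|dy|=3.8637
    cross x-line → (5,5), t=0.5590
    cross y-line → (5,6), t=1.3137
    cross x-line → (6,6), t=1.5943
    cross x-line → (7,6), t=2.6296 (wall)
  → r_2 = 2.6296
beam 3: φ=45°, α=105°
  d=(-0.2588,0.9659)  start (4,5)  tX=1.7773 tY=0.3520  stride 1/|dx|=3.8637 1/|dy|=1.0353
    cross y-line → (4,6), t=0.3520
    cross y-line → (4,7), t=1.3873 (wall)
  → r_3 = 1.3873
beam 4: φ=90°, α=150°
  d=(-0.8660,0.5000)  start (4,5)  tX=0.5312 tY=0.6800  stride 1/|dx|=1.1547 1/|dy|=2.0000
    cross x-line → (3,5), t=0.5312
    cross y-line → (3,6), t=0.6800
    cross x-line → (2,6), t=1.6859
    cross y-line → (2,7), t=2.6800 (wall)
  → r_4 = 2.6800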